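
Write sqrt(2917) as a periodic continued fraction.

Write x_i = (sqrt(2917) + m_i)/d_i with (m_0, d_0) = (0, 1). a_0 = floor(sqrt(2917)) = 54, since 54^2 = 2916 <= 2917 < 3025 = 55^2.
Iterate m_{i+1} = d_i*a_i - m_i, d_{i+1} = (2917 - m_{i+1}^2)/d_i, a_{i+1} = floor((a_0 + m_{i+1})/d_{i+1}):
  m_1 = 1*54 - 0 = 54, d_1 = (2917 - 54^2)/1 = 1/1 = 1, a_1 = floor((54 + 54)/1) = 108.
  m_2 = 1*108 - 54 = 54, d_2 = (2917 - 54^2)/1 = 1/1 = 1: (m_2, d_2) = (m_1, d_1) = (54, 1), so from here the quotient a_1 repeats; the period length is 1.
Hence the expansion of sqrt(2917) is a_0 = 54 followed by the repeating block 108 (period 1).

[54; (108)]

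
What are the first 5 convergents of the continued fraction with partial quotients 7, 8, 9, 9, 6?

7/1, 57/8, 520/73, 4737/665, 28942/4063

Using the convergent recurrence p_i = a_i*p_{i-1} + p_{i-2}, q_i = a_i*q_{i-1} + q_{i-2} with p_{-2}=0, p_{-1}=1, q_{-2}=1, q_{-1}=0:
  i=0: a_0=7, p_0 = 7*1 + 0 = 7, q_0 = 7*0 + 1 = 1.
  i=1: a_1=8, p_1 = 8*7 + 1 = 57, q_1 = 8*1 + 0 = 8.
  i=2: a_2=9, p_2 = 9*57 + 7 = 520, q_2 = 9*8 + 1 = 73.
  i=3: a_3=9, p_3 = 9*520 + 57 = 4737, q_3 = 9*73 + 8 = 665.
  i=4: a_4=6, p_4 = 6*4737 + 520 = 28942, q_4 = 6*665 + 73 = 4063.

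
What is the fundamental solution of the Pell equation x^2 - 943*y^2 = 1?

First expand sqrt(943) as a continued fraction. With x_i = (sqrt(943) + m_i)/d_i and (m_0, d_0) = (0, 1): a_0 = floor(sqrt(943)) = 30, since 30^2 = 900 <= 943 < 961 = 31^2.
Iterate m_{i+1} = d_i*a_i - m_i, d_{i+1} = (943 - m_{i+1}^2)/d_i, a_{i+1} = floor((a_0 + m_{i+1})/d_{i+1}):
  m_1 = 1*30 - 0 = 30, d_1 = (943 - 30^2)/1 = 43/1 = 43, a_1 = floor((30 + 30)/43) = 1.
  m_2 = 43*1 - 30 = 13, d_2 = (943 - 13^2)/43 = 774/43 = 18, a_2 = floor((30 + 13)/18) = 2.
  m_3 = 18*2 - 13 = 23, d_3 = (943 - 23^2)/18 = 414/18 = 23, a_3 = floor((30 + 23)/23) = 2.
  m_4 = 23*2 - 23 = 23, d_4 = (943 - 23^2)/23 = 414/23 = 18, a_4 = floor((30 + 23)/18) = 2.
  m_5 = 18*2 - 23 = 13, d_5 = (943 - 13^2)/18 = 774/18 = 43, a_5 = floor((30 + 13)/43) = 1.
  m_6 = 43*1 - 13 = 30, d_6 = (943 - 30^2)/43 = 43/43 = 1, a_6 = floor((30 + 30)/1) = 60.
  m_7 = 1*60 - 30 = 30, d_7 = (943 - 30^2)/1 = 43/1 = 43: (m_7, d_7) = (m_1, d_1) = (30, 43), so from here the quotients repeat a_1, ..., a_6; the period length is 6.
So sqrt(943) = [30; (1, 2, 2, 2, 1, 60)] with period length k = 6.
k is even, so the fundamental solution of x^2 - 943y^2 = 1 is (p_{k-1}, q_{k-1}) = (p_5, q_5); compute convergents through index 5.
Convergents (p_i = a_i*p_{i-1} + p_{i-2}, q_i = a_i*q_{i-1} + q_{i-2} with p_{-2}=0, p_{-1}=1, q_{-2}=1, q_{-1}=0):
  i=0: a_0=30, p_0 = 30*1 + 0 = 30, q_0 = 30*0 + 1 = 1.
  i=1: a_1=1, p_1 = 1*30 + 1 = 31, q_1 = 1*1 + 0 = 1.
  i=2: a_2=2, p_2 = 2*31 + 30 = 92, q_2 = 2*1 + 1 = 3.
  i=3: a_3=2, p_3 = 2*92 + 31 = 215, q_3 = 2*3 + 1 = 7.
  i=4: a_4=2, p_4 = 2*215 + 92 = 522, q_4 = 2*7 + 3 = 17.
  i=5: a_5=1, p_5 = 1*522 + 215 = 737, q_5 = 1*17 + 7 = 24.
Check: 737^2 - 943*24^2 = 543169 - 543168 = 1, so (x, y) = (737, 24) solves the equation, and by the theorem it is the least positive solution.

(x, y) = (737, 24)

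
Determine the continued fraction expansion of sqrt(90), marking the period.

Write x_i = (sqrt(90) + m_i)/d_i with (m_0, d_0) = (0, 1). a_0 = floor(sqrt(90)) = 9, since 9^2 = 81 <= 90 < 100 = 10^2.
Iterate m_{i+1} = d_i*a_i - m_i, d_{i+1} = (90 - m_{i+1}^2)/d_i, a_{i+1} = floor((a_0 + m_{i+1})/d_{i+1}):
  m_1 = 1*9 - 0 = 9, d_1 = (90 - 9^2)/1 = 9/1 = 9, a_1 = floor((9 + 9)/9) = 2.
  m_2 = 9*2 - 9 = 9, d_2 = (90 - 9^2)/9 = 9/9 = 1, a_2 = floor((9 + 9)/1) = 18.
  m_3 = 1*18 - 9 = 9, d_3 = (90 - 9^2)/1 = 9/1 = 9: (m_3, d_3) = (m_1, d_1) = (9, 9), so from here the quotients repeat a_1, a_2; the period length is 2.
Hence the expansion of sqrt(90) is a_0 = 9 followed by the repeating block 2, 18 (period 2).

[9; (2, 18)]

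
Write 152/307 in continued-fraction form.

[0; 2, 50, 1, 2]

Run the Euclidean algorithm on 152 and 307; the successive quotients are the partial quotients a_0, a_1, ... (each step inverts the fractional part left over by the previous one):
  152 = 0*307 + 152, so a_0 = 0.
  307 = 2*152 + 3, so a_1 = 2.
  152 = 50*3 + 2, so a_2 = 50.
  3 = 1*2 + 1, so a_3 = 1.
  2 = 2*1 + 0, so a_4 = 2.
The remainder reaches 0 after 5 divisions, so the expansion has 5 partial quotients, read off in order.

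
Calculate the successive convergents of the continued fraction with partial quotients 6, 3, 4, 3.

Using the convergent recurrence p_i = a_i*p_{i-1} + p_{i-2}, q_i = a_i*q_{i-1} + q_{i-2} with p_{-2}=0, p_{-1}=1, q_{-2}=1, q_{-1}=0:
  i=0: a_0=6, p_0 = 6*1 + 0 = 6, q_0 = 6*0 + 1 = 1.
  i=1: a_1=3, p_1 = 3*6 + 1 = 19, q_1 = 3*1 + 0 = 3.
  i=2: a_2=4, p_2 = 4*19 + 6 = 82, q_2 = 4*3 + 1 = 13.
  i=3: a_3=3, p_3 = 3*82 + 19 = 265, q_3 = 3*13 + 3 = 42.

6/1, 19/3, 82/13, 265/42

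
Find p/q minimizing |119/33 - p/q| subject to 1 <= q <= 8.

18/5

Expand x = 119/33 as a continued fraction with the Euclidean algorithm:
  119 = 3*33 + 20, so a_0 = 3.
  33 = 1*20 + 13, so a_1 = 1.
  20 = 1*13 + 7, so a_2 = 1.
  13 = 1*7 + 6, so a_3 = 1.
  7 = 1*6 + 1, so a_4 = 1.
  6 = 6*1 + 0, so a_5 = 6.
so x = [3; 1, 1, 1, 1, 6].
Convergents (p_i = a_i*p_{i-1} + p_{i-2}, q_i = a_i*q_{i-1} + q_{i-2} with p_{-2}=0, p_{-1}=1, q_{-2}=1, q_{-1}=0), until the denominator exceeds 8:
  i=0: a_0=3, p_0 = 3*1 + 0 = 3, q_0 = 3*0 + 1 = 1.
  i=1: a_1=1, p_1 = 1*3 + 1 = 4, q_1 = 1*1 + 0 = 1.
  i=2: a_2=1, p_2 = 1*4 + 3 = 7, q_2 = 1*1 + 1 = 2.
  i=3: a_3=1, p_3 = 1*7 + 4 = 11, q_3 = 1*2 + 1 = 3.
  i=4: a_4=1, p_4 = 1*11 + 7 = 18, q_4 = 1*3 + 2 = 5.
  i=5: a_5=6, p_5 = 6*18 + 11 = 119, q_5 = 6*5 + 3 = 33.
q_5 = 33 > 8, so the last convergent with denominator <= 8 is p_4/q_4 = 18/5.
The closest fraction with denominator <= 8 is either p_4/q_4 or the intermediate fraction (k*p_4 + p_3)/(k*q_4 + q_3) with the largest k >= 1 whose denominator stays <= 8; these approach x as k grows, and every other convergent or intermediate fraction in range is farther away.
Largest k: floor((8 - q_3)/q_4) = floor((8 - 3)/5) = 1.
That gives (1*18 + 11)/(1*5 + 3) = 29/8.
Compare the errors: |x - 18/5| = |119*5 - 18*33|/(33*5) = 1/165, and |x - 29/8| = |119*8 - 29*33|/(33*8) = 5/264.
Cross-multiplying, 1*264 = 264 < 825 = 5*165, so 1/165 is smaller: the convergent 18/5 is closer to x than 29/8.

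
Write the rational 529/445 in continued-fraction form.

Run the Euclidean algorithm on 529 and 445; the successive quotients are the partial quotients a_0, a_1, ... (each step inverts the fractional part left over by the previous one):
  529 = 1*445 + 84, so a_0 = 1.
  445 = 5*84 + 25, so a_1 = 5.
  84 = 3*25 + 9, so a_2 = 3.
  25 = 2*9 + 7, so a_3 = 2.
  9 = 1*7 + 2, so a_4 = 1.
  7 = 3*2 + 1, so a_5 = 3.
  2 = 2*1 + 0, so a_6 = 2.
The remainder reaches 0 after 7 divisions, so the expansion has 7 partial quotients, read off in order.

[1; 5, 3, 2, 1, 3, 2]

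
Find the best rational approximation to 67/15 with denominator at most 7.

Expand x = 67/15 as a continued fraction with the Euclidean algorithm:
  67 = 4*15 + 7, so a_0 = 4.
  15 = 2*7 + 1, so a_1 = 2.
  7 = 7*1 + 0, so a_2 = 7.
so x = [4; 2, 7].
Convergents (p_i = a_i*p_{i-1} + p_{i-2}, q_i = a_i*q_{i-1} + q_{i-2} with p_{-2}=0, p_{-1}=1, q_{-2}=1, q_{-1}=0), until the denominator exceeds 7:
  i=0: a_0=4, p_0 = 4*1 + 0 = 4, q_0 = 4*0 + 1 = 1.
  i=1: a_1=2, p_1 = 2*4 + 1 = 9, q_1 = 2*1 + 0 = 2.
  i=2: a_2=7, p_2 = 7*9 + 4 = 67, q_2 = 7*2 + 1 = 15.
q_2 = 15 > 7, so the last convergent with denominator <= 7 is p_1/q_1 = 9/2.
The closest fraction with denominator <= 7 is either p_1/q_1 or the intermediate fraction (k*p_1 + p_0)/(k*q_1 + q_0) with the largest k >= 1 whose denominator stays <= 7; these approach x as k grows, and every other convergent or intermediate fraction in range is farther away.
Largest k: floor((7 - q_0)/q_1) = floor((7 - 1)/2) = 3.
That gives (3*9 + 4)/(3*2 + 1) = 31/7.
Compare the errors: |x - 9/2| = |67*2 - 9*15|/(15*2) = 1/30, and |x - 31/7| = |67*7 - 31*15|/(15*7) = 4/105.
Cross-multiplying, 1*105 = 105 < 120 = 4*30, so 1/30 is smaller: the convergent 9/2 is closer to x than 31/7.

9/2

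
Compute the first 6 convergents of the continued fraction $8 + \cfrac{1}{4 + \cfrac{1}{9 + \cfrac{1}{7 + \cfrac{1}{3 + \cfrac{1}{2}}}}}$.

Using the convergent recurrence p_i = a_i*p_{i-1} + p_{i-2}, q_i = a_i*q_{i-1} + q_{i-2} with p_{-2}=0, p_{-1}=1, q_{-2}=1, q_{-1}=0:
  i=0: a_0=8, p_0 = 8*1 + 0 = 8, q_0 = 8*0 + 1 = 1.
  i=1: a_1=4, p_1 = 4*8 + 1 = 33, q_1 = 4*1 + 0 = 4.
  i=2: a_2=9, p_2 = 9*33 + 8 = 305, q_2 = 9*4 + 1 = 37.
  i=3: a_3=7, p_3 = 7*305 + 33 = 2168, q_3 = 7*37 + 4 = 263.
  i=4: a_4=3, p_4 = 3*2168 + 305 = 6809, q_4 = 3*263 + 37 = 826.
  i=5: a_5=2, p_5 = 2*6809 + 2168 = 15786, q_5 = 2*826 + 263 = 1915.

8/1, 33/4, 305/37, 2168/263, 6809/826, 15786/1915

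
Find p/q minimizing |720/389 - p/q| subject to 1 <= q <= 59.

87/47

Expand x = 720/389 as a continued fraction with the Euclidean algorithm:
  720 = 1*389 + 331, so a_0 = 1.
  389 = 1*331 + 58, so a_1 = 1.
  331 = 5*58 + 41, so a_2 = 5.
  58 = 1*41 + 17, so a_3 = 1.
  41 = 2*17 + 7, so a_4 = 2.
  17 = 2*7 + 3, so a_5 = 2.
  7 = 2*3 + 1, so a_6 = 2.
  3 = 3*1 + 0, so a_7 = 3.
so x = [1; 1, 5, 1, 2, 2, 2, 3].
Convergents (p_i = a_i*p_{i-1} + p_{i-2}, q_i = a_i*q_{i-1} + q_{i-2} with p_{-2}=0, p_{-1}=1, q_{-2}=1, q_{-1}=0), until the denominator exceeds 59:
  i=0: a_0=1, p_0 = 1*1 + 0 = 1, q_0 = 1*0 + 1 = 1.
  i=1: a_1=1, p_1 = 1*1 + 1 = 2, q_1 = 1*1 + 0 = 1.
  i=2: a_2=5, p_2 = 5*2 + 1 = 11, q_2 = 5*1 + 1 = 6.
  i=3: a_3=1, p_3 = 1*11 + 2 = 13, q_3 = 1*6 + 1 = 7.
  i=4: a_4=2, p_4 = 2*13 + 11 = 37, q_4 = 2*7 + 6 = 20.
  i=5: a_5=2, p_5 = 2*37 + 13 = 87, q_5 = 2*20 + 7 = 47.
  i=6: a_6=2, p_6 = 2*87 + 37 = 211, q_6 = 2*47 + 20 = 114.
q_6 = 114 > 59, so the last convergent with denominator <= 59 is p_5/q_5 = 87/47.
The closest fraction with denominator <= 59 is either p_5/q_5 or the intermediate fraction (k*p_5 + p_4)/(k*q_5 + q_4) with the largest k >= 1 whose denominator stays <= 59; these approach x as k grows, and every other convergent or intermediate fraction in range is farther away.
Largest k: floor((59 - q_4)/q_5) = floor((59 - 20)/47) = 0.
Since k = 0, no intermediate fraction beyond p_5/q_5 has denominator <= 59, so the convergent 87/47 is the closest (its error is |720*47 - 87*389|/(389*47) = 3/18283).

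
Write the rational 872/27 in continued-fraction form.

Run the Euclidean algorithm on 872 and 27; the successive quotients are the partial quotients a_0, a_1, ... (each step inverts the fractional part left over by the previous one):
  872 = 32*27 + 8, so a_0 = 32.
  27 = 3*8 + 3, so a_1 = 3.
  8 = 2*3 + 2, so a_2 = 2.
  3 = 1*2 + 1, so a_3 = 1.
  2 = 2*1 + 0, so a_4 = 2.
The remainder reaches 0 after 5 divisions, so the expansion has 5 partial quotients, read off in order.

[32; 3, 2, 1, 2]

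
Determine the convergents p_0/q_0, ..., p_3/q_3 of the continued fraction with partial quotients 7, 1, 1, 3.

7/1, 8/1, 15/2, 53/7

Using the convergent recurrence p_i = a_i*p_{i-1} + p_{i-2}, q_i = a_i*q_{i-1} + q_{i-2} with p_{-2}=0, p_{-1}=1, q_{-2}=1, q_{-1}=0:
  i=0: a_0=7, p_0 = 7*1 + 0 = 7, q_0 = 7*0 + 1 = 1.
  i=1: a_1=1, p_1 = 1*7 + 1 = 8, q_1 = 1*1 + 0 = 1.
  i=2: a_2=1, p_2 = 1*8 + 7 = 15, q_2 = 1*1 + 1 = 2.
  i=3: a_3=3, p_3 = 3*15 + 8 = 53, q_3 = 3*2 + 1 = 7.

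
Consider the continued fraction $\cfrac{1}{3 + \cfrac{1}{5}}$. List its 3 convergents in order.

0/1, 1/3, 5/16

Using the convergent recurrence p_i = a_i*p_{i-1} + p_{i-2}, q_i = a_i*q_{i-1} + q_{i-2} with p_{-2}=0, p_{-1}=1, q_{-2}=1, q_{-1}=0:
  i=0: a_0=0, p_0 = 0*1 + 0 = 0, q_0 = 0*0 + 1 = 1.
  i=1: a_1=3, p_1 = 3*0 + 1 = 1, q_1 = 3*1 + 0 = 3.
  i=2: a_2=5, p_2 = 5*1 + 0 = 5, q_2 = 5*3 + 1 = 16.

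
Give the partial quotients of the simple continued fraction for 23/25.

Run the Euclidean algorithm on 23 and 25; the successive quotients are the partial quotients a_0, a_1, ... (each step inverts the fractional part left over by the previous one):
  23 = 0*25 + 23, so a_0 = 0.
  25 = 1*23 + 2, so a_1 = 1.
  23 = 11*2 + 1, so a_2 = 11.
  2 = 2*1 + 0, so a_3 = 2.
The remainder reaches 0 after 4 divisions, so the expansion has 4 partial quotients, read off in order.

[0; 1, 11, 2]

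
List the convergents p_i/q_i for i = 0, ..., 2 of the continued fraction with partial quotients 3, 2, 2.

3/1, 7/2, 17/5

Using the convergent recurrence p_i = a_i*p_{i-1} + p_{i-2}, q_i = a_i*q_{i-1} + q_{i-2} with p_{-2}=0, p_{-1}=1, q_{-2}=1, q_{-1}=0:
  i=0: a_0=3, p_0 = 3*1 + 0 = 3, q_0 = 3*0 + 1 = 1.
  i=1: a_1=2, p_1 = 2*3 + 1 = 7, q_1 = 2*1 + 0 = 2.
  i=2: a_2=2, p_2 = 2*7 + 3 = 17, q_2 = 2*2 + 1 = 5.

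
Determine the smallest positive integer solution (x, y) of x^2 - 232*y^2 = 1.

First expand sqrt(232) as a continued fraction. With x_i = (sqrt(232) + m_i)/d_i and (m_0, d_0) = (0, 1): a_0 = floor(sqrt(232)) = 15, since 15^2 = 225 <= 232 < 256 = 16^2.
Iterate m_{i+1} = d_i*a_i - m_i, d_{i+1} = (232 - m_{i+1}^2)/d_i, a_{i+1} = floor((a_0 + m_{i+1})/d_{i+1}):
  m_1 = 1*15 - 0 = 15, d_1 = (232 - 15^2)/1 = 7/1 = 7, a_1 = floor((15 + 15)/7) = 4.
  m_2 = 7*4 - 15 = 13, d_2 = (232 - 13^2)/7 = 63/7 = 9, a_2 = floor((15 + 13)/9) = 3.
  m_3 = 9*3 - 13 = 14, d_3 = (232 - 14^2)/9 = 36/9 = 4, a_3 = floor((15 + 14)/4) = 7.
  m_4 = 4*7 - 14 = 14, d_4 = (232 - 14^2)/4 = 36/4 = 9, a_4 = floor((15 + 14)/9) = 3.
  m_5 = 9*3 - 14 = 13, d_5 = (232 - 13^2)/9 = 63/9 = 7, a_5 = floor((15 + 13)/7) = 4.
  m_6 = 7*4 - 13 = 15, d_6 = (232 - 15^2)/7 = 7/7 = 1, a_6 = floor((15 + 15)/1) = 30.
  m_7 = 1*30 - 15 = 15, d_7 = (232 - 15^2)/1 = 7/1 = 7: (m_7, d_7) = (m_1, d_1) = (15, 7), so from here the quotients repeat a_1, ..., a_6; the period length is 6.
So sqrt(232) = [15; (4, 3, 7, 3, 4, 30)] with period length k = 6.
k is even, so the fundamental solution of x^2 - 232y^2 = 1 is (p_{k-1}, q_{k-1}) = (p_5, q_5); compute convergents through index 5.
Convergents (p_i = a_i*p_{i-1} + p_{i-2}, q_i = a_i*q_{i-1} + q_{i-2} with p_{-2}=0, p_{-1}=1, q_{-2}=1, q_{-1}=0):
  i=0: a_0=15, p_0 = 15*1 + 0 = 15, q_0 = 15*0 + 1 = 1.
  i=1: a_1=4, p_1 = 4*15 + 1 = 61, q_1 = 4*1 + 0 = 4.
  i=2: a_2=3, p_2 = 3*61 + 15 = 198, q_2 = 3*4 + 1 = 13.
  i=3: a_3=7, p_3 = 7*198 + 61 = 1447, q_3 = 7*13 + 4 = 95.
  i=4: a_4=3, p_4 = 3*1447 + 198 = 4539, q_4 = 3*95 + 13 = 298.
  i=5: a_5=4, p_5 = 4*4539 + 1447 = 19603, q_5 = 4*298 + 95 = 1287.
Check: 19603^2 - 232*1287^2 = 384277609 - 384277608 = 1, so (x, y) = (19603, 1287) solves the equation, and by the theorem it is the least positive solution.

(x, y) = (19603, 1287)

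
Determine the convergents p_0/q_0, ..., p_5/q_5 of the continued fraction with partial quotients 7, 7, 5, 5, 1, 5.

Using the convergent recurrence p_i = a_i*p_{i-1} + p_{i-2}, q_i = a_i*q_{i-1} + q_{i-2} with p_{-2}=0, p_{-1}=1, q_{-2}=1, q_{-1}=0:
  i=0: a_0=7, p_0 = 7*1 + 0 = 7, q_0 = 7*0 + 1 = 1.
  i=1: a_1=7, p_1 = 7*7 + 1 = 50, q_1 = 7*1 + 0 = 7.
  i=2: a_2=5, p_2 = 5*50 + 7 = 257, q_2 = 5*7 + 1 = 36.
  i=3: a_3=5, p_3 = 5*257 + 50 = 1335, q_3 = 5*36 + 7 = 187.
  i=4: a_4=1, p_4 = 1*1335 + 257 = 1592, q_4 = 1*187 + 36 = 223.
  i=5: a_5=5, p_5 = 5*1592 + 1335 = 9295, q_5 = 5*223 + 187 = 1302.

7/1, 50/7, 257/36, 1335/187, 1592/223, 9295/1302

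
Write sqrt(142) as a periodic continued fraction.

Write x_i = (sqrt(142) + m_i)/d_i with (m_0, d_0) = (0, 1). a_0 = floor(sqrt(142)) = 11, since 11^2 = 121 <= 142 < 144 = 12^2.
Iterate m_{i+1} = d_i*a_i - m_i, d_{i+1} = (142 - m_{i+1}^2)/d_i, a_{i+1} = floor((a_0 + m_{i+1})/d_{i+1}):
  m_1 = 1*11 - 0 = 11, d_1 = (142 - 11^2)/1 = 21/1 = 21, a_1 = floor((11 + 11)/21) = 1.
  m_2 = 21*1 - 11 = 10, d_2 = (142 - 10^2)/21 = 42/21 = 2, a_2 = floor((11 + 10)/2) = 10.
  m_3 = 2*10 - 10 = 10, d_3 = (142 - 10^2)/2 = 42/2 = 21, a_3 = floor((11 + 10)/21) = 1.
  m_4 = 21*1 - 10 = 11, d_4 = (142 - 11^2)/21 = 21/21 = 1, a_4 = floor((11 + 11)/1) = 22.
  m_5 = 1*22 - 11 = 11, d_5 = (142 - 11^2)/1 = 21/1 = 21: (m_5, d_5) = (m_1, d_1) = (11, 21), so from here the quotients repeat a_1, ..., a_4; the period length is 4.
Hence the expansion of sqrt(142) is a_0 = 11 followed by the repeating block 1, 10, 1, 22 (period 4).

[11; (1, 10, 1, 22)]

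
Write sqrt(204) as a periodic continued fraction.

Write x_i = (sqrt(204) + m_i)/d_i with (m_0, d_0) = (0, 1). a_0 = floor(sqrt(204)) = 14, since 14^2 = 196 <= 204 < 225 = 15^2.
Iterate m_{i+1} = d_i*a_i - m_i, d_{i+1} = (204 - m_{i+1}^2)/d_i, a_{i+1} = floor((a_0 + m_{i+1})/d_{i+1}):
  m_1 = 1*14 - 0 = 14, d_1 = (204 - 14^2)/1 = 8/1 = 8, a_1 = floor((14 + 14)/8) = 3.
  m_2 = 8*3 - 14 = 10, d_2 = (204 - 10^2)/8 = 104/8 = 13, a_2 = floor((14 + 10)/13) = 1.
  m_3 = 13*1 - 10 = 3, d_3 = (204 - 3^2)/13 = 195/13 = 15, a_3 = floor((14 + 3)/15) = 1.
  m_4 = 15*1 - 3 = 12, d_4 = (204 - 12^2)/15 = 60/15 = 4, a_4 = floor((14 + 12)/4) = 6.
  m_5 = 4*6 - 12 = 12, d_5 = (204 - 12^2)/4 = 60/4 = 15, a_5 = floor((14 + 12)/15) = 1.
  m_6 = 15*1 - 12 = 3, d_6 = (204 - 3^2)/15 = 195/15 = 13, a_6 = floor((14 + 3)/13) = 1.
  m_7 = 13*1 - 3 = 10, d_7 = (204 - 10^2)/13 = 104/13 = 8, a_7 = floor((14 + 10)/8) = 3.
  m_8 = 8*3 - 10 = 14, d_8 = (204 - 14^2)/8 = 8/8 = 1, a_8 = floor((14 + 14)/1) = 28.
  m_9 = 1*28 - 14 = 14, d_9 = (204 - 14^2)/1 = 8/1 = 8: (m_9, d_9) = (m_1, d_1) = (14, 8), so from here the quotients repeat a_1, ..., a_8; the period length is 8.
Hence the expansion of sqrt(204) is a_0 = 14 followed by the repeating block 3, 1, 1, 6, 1, 1, 3, 28 (period 8).

[14; (3, 1, 1, 6, 1, 1, 3, 28)]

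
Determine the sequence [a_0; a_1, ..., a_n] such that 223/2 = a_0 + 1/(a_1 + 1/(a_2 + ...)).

Run the Euclidean algorithm on 223 and 2; the successive quotients are the partial quotients a_0, a_1, ... (each step inverts the fractional part left over by the previous one):
  223 = 111*2 + 1, so a_0 = 111.
  2 = 2*1 + 0, so a_1 = 2.
The remainder reaches 0 after 2 divisions, so the expansion has 2 partial quotients, read off in order.

[111; 2]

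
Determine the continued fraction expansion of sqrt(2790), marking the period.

[52; (1, 4, 1, 1, 3, 10, 3, 1, 1, 4, 1, 104)]

Write x_i = (sqrt(2790) + m_i)/d_i with (m_0, d_0) = (0, 1). a_0 = floor(sqrt(2790)) = 52, since 52^2 = 2704 <= 2790 < 2809 = 53^2.
Iterate m_{i+1} = d_i*a_i - m_i, d_{i+1} = (2790 - m_{i+1}^2)/d_i, a_{i+1} = floor((a_0 + m_{i+1})/d_{i+1}):
  m_1 = 1*52 - 0 = 52, d_1 = (2790 - 52^2)/1 = 86/1 = 86, a_1 = floor((52 + 52)/86) = 1.
  m_2 = 86*1 - 52 = 34, d_2 = (2790 - 34^2)/86 = 1634/86 = 19, a_2 = floor((52 + 34)/19) = 4.
  m_3 = 19*4 - 34 = 42, d_3 = (2790 - 42^2)/19 = 1026/19 = 54, a_3 = floor((52 + 42)/54) = 1.
  m_4 = 54*1 - 42 = 12, d_4 = (2790 - 12^2)/54 = 2646/54 = 49, a_4 = floor((52 + 12)/49) = 1.
  m_5 = 49*1 - 12 = 37, d_5 = (2790 - 37^2)/49 = 1421/49 = 29, a_5 = floor((52 + 37)/29) = 3.
  m_6 = 29*3 - 37 = 50, d_6 = (2790 - 50^2)/29 = 290/29 = 10, a_6 = floor((52 + 50)/10) = 10.
  m_7 = 10*10 - 50 = 50, d_7 = (2790 - 50^2)/10 = 290/10 = 29, a_7 = floor((52 + 50)/29) = 3.
  m_8 = 29*3 - 50 = 37, d_8 = (2790 - 37^2)/29 = 1421/29 = 49, a_8 = floor((52 + 37)/49) = 1.
  m_9 = 49*1 - 37 = 12, d_9 = (2790 - 12^2)/49 = 2646/49 = 54, a_9 = floor((52 + 12)/54) = 1.
  m_10 = 54*1 - 12 = 42, d_10 = (2790 - 42^2)/54 = 1026/54 = 19, a_10 = floor((52 + 42)/19) = 4.
  m_11 = 19*4 - 42 = 34, d_11 = (2790 - 34^2)/19 = 1634/19 = 86, a_11 = floor((52 + 34)/86) = 1.
  m_12 = 86*1 - 34 = 52, d_12 = (2790 - 52^2)/86 = 86/86 = 1, a_12 = floor((52 + 52)/1) = 104.
  m_13 = 1*104 - 52 = 52, d_13 = (2790 - 52^2)/1 = 86/1 = 86: (m_13, d_13) = (m_1, d_1) = (52, 86), so from here the quotients repeat a_1, ..., a_12; the period length is 12.
Hence the expansion of sqrt(2790) is a_0 = 52 followed by the repeating block 1, 4, 1, 1, 3, 10, 3, 1, 1, 4, 1, 104 (period 12).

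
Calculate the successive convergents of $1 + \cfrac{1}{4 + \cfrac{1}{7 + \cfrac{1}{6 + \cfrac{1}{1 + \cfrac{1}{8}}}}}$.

Using the convergent recurrence p_i = a_i*p_{i-1} + p_{i-2}, q_i = a_i*q_{i-1} + q_{i-2} with p_{-2}=0, p_{-1}=1, q_{-2}=1, q_{-1}=0:
  i=0: a_0=1, p_0 = 1*1 + 0 = 1, q_0 = 1*0 + 1 = 1.
  i=1: a_1=4, p_1 = 4*1 + 1 = 5, q_1 = 4*1 + 0 = 4.
  i=2: a_2=7, p_2 = 7*5 + 1 = 36, q_2 = 7*4 + 1 = 29.
  i=3: a_3=6, p_3 = 6*36 + 5 = 221, q_3 = 6*29 + 4 = 178.
  i=4: a_4=1, p_4 = 1*221 + 36 = 257, q_4 = 1*178 + 29 = 207.
  i=5: a_5=8, p_5 = 8*257 + 221 = 2277, q_5 = 8*207 + 178 = 1834.

1/1, 5/4, 36/29, 221/178, 257/207, 2277/1834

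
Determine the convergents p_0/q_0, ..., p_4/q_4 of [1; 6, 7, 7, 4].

Using the convergent recurrence p_i = a_i*p_{i-1} + p_{i-2}, q_i = a_i*q_{i-1} + q_{i-2} with p_{-2}=0, p_{-1}=1, q_{-2}=1, q_{-1}=0:
  i=0: a_0=1, p_0 = 1*1 + 0 = 1, q_0 = 1*0 + 1 = 1.
  i=1: a_1=6, p_1 = 6*1 + 1 = 7, q_1 = 6*1 + 0 = 6.
  i=2: a_2=7, p_2 = 7*7 + 1 = 50, q_2 = 7*6 + 1 = 43.
  i=3: a_3=7, p_3 = 7*50 + 7 = 357, q_3 = 7*43 + 6 = 307.
  i=4: a_4=4, p_4 = 4*357 + 50 = 1478, q_4 = 4*307 + 43 = 1271.

1/1, 7/6, 50/43, 357/307, 1478/1271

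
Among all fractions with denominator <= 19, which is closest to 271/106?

Expand x = 271/106 as a continued fraction with the Euclidean algorithm:
  271 = 2*106 + 59, so a_0 = 2.
  106 = 1*59 + 47, so a_1 = 1.
  59 = 1*47 + 12, so a_2 = 1.
  47 = 3*12 + 11, so a_3 = 3.
  12 = 1*11 + 1, so a_4 = 1.
  11 = 11*1 + 0, so a_5 = 11.
so x = [2; 1, 1, 3, 1, 11].
Convergents (p_i = a_i*p_{i-1} + p_{i-2}, q_i = a_i*q_{i-1} + q_{i-2} with p_{-2}=0, p_{-1}=1, q_{-2}=1, q_{-1}=0), until the denominator exceeds 19:
  i=0: a_0=2, p_0 = 2*1 + 0 = 2, q_0 = 2*0 + 1 = 1.
  i=1: a_1=1, p_1 = 1*2 + 1 = 3, q_1 = 1*1 + 0 = 1.
  i=2: a_2=1, p_2 = 1*3 + 2 = 5, q_2 = 1*1 + 1 = 2.
  i=3: a_3=3, p_3 = 3*5 + 3 = 18, q_3 = 3*2 + 1 = 7.
  i=4: a_4=1, p_4 = 1*18 + 5 = 23, q_4 = 1*7 + 2 = 9.
  i=5: a_5=11, p_5 = 11*23 + 18 = 271, q_5 = 11*9 + 7 = 106.
q_5 = 106 > 19, so the last convergent with denominator <= 19 is p_4/q_4 = 23/9.
The closest fraction with denominator <= 19 is either p_4/q_4 or the intermediate fraction (k*p_4 + p_3)/(k*q_4 + q_3) with the largest k >= 1 whose denominator stays <= 19; these approach x as k grows, and every other convergent or intermediate fraction in range is farther away.
Largest k: floor((19 - q_3)/q_4) = floor((19 - 7)/9) = 1.
That gives (1*23 + 18)/(1*9 + 7) = 41/16.
Compare the errors: |x - 23/9| = |271*9 - 23*106|/(106*9) = 1/954, and |x - 41/16| = |271*16 - 41*106|/(106*16) = 10/1696.
Cross-multiplying, 1*1696 = 1696 < 9540 = 10*954, so 1/954 is smaller: the convergent 23/9 is closer to x than 41/16.

23/9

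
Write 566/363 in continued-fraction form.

[1; 1, 1, 3, 1, 2, 1, 1, 2, 2]

Run the Euclidean algorithm on 566 and 363; the successive quotients are the partial quotients a_0, a_1, ... (each step inverts the fractional part left over by the previous one):
  566 = 1*363 + 203, so a_0 = 1.
  363 = 1*203 + 160, so a_1 = 1.
  203 = 1*160 + 43, so a_2 = 1.
  160 = 3*43 + 31, so a_3 = 3.
  43 = 1*31 + 12, so a_4 = 1.
  31 = 2*12 + 7, so a_5 = 2.
  12 = 1*7 + 5, so a_6 = 1.
  7 = 1*5 + 2, so a_7 = 1.
  5 = 2*2 + 1, so a_8 = 2.
  2 = 2*1 + 0, so a_9 = 2.
The remainder reaches 0 after 10 divisions, so the expansion has 10 partial quotients, read off in order.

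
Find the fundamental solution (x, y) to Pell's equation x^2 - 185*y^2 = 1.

(x, y) = (9249, 680)

First expand sqrt(185) as a continued fraction. With x_i = (sqrt(185) + m_i)/d_i and (m_0, d_0) = (0, 1): a_0 = floor(sqrt(185)) = 13, since 13^2 = 169 <= 185 < 196 = 14^2.
Iterate m_{i+1} = d_i*a_i - m_i, d_{i+1} = (185 - m_{i+1}^2)/d_i, a_{i+1} = floor((a_0 + m_{i+1})/d_{i+1}):
  m_1 = 1*13 - 0 = 13, d_1 = (185 - 13^2)/1 = 16/1 = 16, a_1 = floor((13 + 13)/16) = 1.
  m_2 = 16*1 - 13 = 3, d_2 = (185 - 3^2)/16 = 176/16 = 11, a_2 = floor((13 + 3)/11) = 1.
  m_3 = 11*1 - 3 = 8, d_3 = (185 - 8^2)/11 = 121/11 = 11, a_3 = floor((13 + 8)/11) = 1.
  m_4 = 11*1 - 8 = 3, d_4 = (185 - 3^2)/11 = 176/11 = 16, a_4 = floor((13 + 3)/16) = 1.
  m_5 = 16*1 - 3 = 13, d_5 = (185 - 13^2)/16 = 16/16 = 1, a_5 = floor((13 + 13)/1) = 26.
  m_6 = 1*26 - 13 = 13, d_6 = (185 - 13^2)/1 = 16/1 = 16: (m_6, d_6) = (m_1, d_1) = (13, 16), so from here the quotients repeat a_1, ..., a_5; the period length is 5.
So sqrt(185) = [13; (1, 1, 1, 1, 26)] with period length k = 5.
k is odd, so (p_{k-1}, q_{k-1}) only solves x^2 - 185y^2 = -1 and the fundamental solution of x^2 - 185y^2 = 1 is (p_{2k-1}, q_{2k-1}) = (p_9, q_9); compute convergents through index 9, running through the period twice.
Convergents (p_i = a_i*p_{i-1} + p_{i-2}, q_i = a_i*q_{i-1} + q_{i-2} with p_{-2}=0, p_{-1}=1, q_{-2}=1, q_{-1}=0):
  i=0: a_0=13, p_0 = 13*1 + 0 = 13, q_0 = 13*0 + 1 = 1.
  i=1: a_1=1, p_1 = 1*13 + 1 = 14, q_1 = 1*1 + 0 = 1.
  i=2: a_2=1, p_2 = 1*14 + 13 = 27, q_2 = 1*1 + 1 = 2.
  i=3: a_3=1, p_3 = 1*27 + 14 = 41, q_3 = 1*2 + 1 = 3.
  i=4: a_4=1, p_4 = 1*41 + 27 = 68, q_4 = 1*3 + 2 = 5.
  i=5: a_5=26, p_5 = 26*68 + 41 = 1809, q_5 = 26*5 + 3 = 133.
  i=6: a_6=1, p_6 = 1*1809 + 68 = 1877, q_6 = 1*133 + 5 = 138.
  i=7: a_7=1, p_7 = 1*1877 + 1809 = 3686, q_7 = 1*138 + 133 = 271.
  i=8: a_8=1, p_8 = 1*3686 + 1877 = 5563, q_8 = 1*271 + 138 = 409.
  i=9: a_9=1, p_9 = 1*5563 + 3686 = 9249, q_9 = 1*409 + 271 = 680.
Indeed p_4^2 - 185*q_4^2 = 4624 - 4625 = -1, not +1.
Check: 9249^2 - 185*680^2 = 85544001 - 85544000 = 1, so (x, y) = (9249, 680) solves the equation, and by the theorem it is the least positive solution.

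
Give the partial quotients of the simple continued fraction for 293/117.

[2; 1, 1, 58]

Run the Euclidean algorithm on 293 and 117; the successive quotients are the partial quotients a_0, a_1, ... (each step inverts the fractional part left over by the previous one):
  293 = 2*117 + 59, so a_0 = 2.
  117 = 1*59 + 58, so a_1 = 1.
  59 = 1*58 + 1, so a_2 = 1.
  58 = 58*1 + 0, so a_3 = 58.
The remainder reaches 0 after 4 divisions, so the expansion has 4 partial quotients, read off in order.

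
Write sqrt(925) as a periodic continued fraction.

Write x_i = (sqrt(925) + m_i)/d_i with (m_0, d_0) = (0, 1). a_0 = floor(sqrt(925)) = 30, since 30^2 = 900 <= 925 < 961 = 31^2.
Iterate m_{i+1} = d_i*a_i - m_i, d_{i+1} = (925 - m_{i+1}^2)/d_i, a_{i+1} = floor((a_0 + m_{i+1})/d_{i+1}):
  m_1 = 1*30 - 0 = 30, d_1 = (925 - 30^2)/1 = 25/1 = 25, a_1 = floor((30 + 30)/25) = 2.
  m_2 = 25*2 - 30 = 20, d_2 = (925 - 20^2)/25 = 525/25 = 21, a_2 = floor((30 + 20)/21) = 2.
  m_3 = 21*2 - 20 = 22, d_3 = (925 - 22^2)/21 = 441/21 = 21, a_3 = floor((30 + 22)/21) = 2.
  m_4 = 21*2 - 22 = 20, d_4 = (925 - 20^2)/21 = 525/21 = 25, a_4 = floor((30 + 20)/25) = 2.
  m_5 = 25*2 - 20 = 30, d_5 = (925 - 30^2)/25 = 25/25 = 1, a_5 = floor((30 + 30)/1) = 60.
  m_6 = 1*60 - 30 = 30, d_6 = (925 - 30^2)/1 = 25/1 = 25: (m_6, d_6) = (m_1, d_1) = (30, 25), so from here the quotients repeat a_1, ..., a_5; the period length is 5.
Hence the expansion of sqrt(925) is a_0 = 30 followed by the repeating block 2, 2, 2, 2, 60 (period 5).

[30; (2, 2, 2, 2, 60)]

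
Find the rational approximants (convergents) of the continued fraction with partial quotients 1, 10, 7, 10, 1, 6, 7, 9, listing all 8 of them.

Using the convergent recurrence p_i = a_i*p_{i-1} + p_{i-2}, q_i = a_i*q_{i-1} + q_{i-2} with p_{-2}=0, p_{-1}=1, q_{-2}=1, q_{-1}=0:
  i=0: a_0=1, p_0 = 1*1 + 0 = 1, q_0 = 1*0 + 1 = 1.
  i=1: a_1=10, p_1 = 10*1 + 1 = 11, q_1 = 10*1 + 0 = 10.
  i=2: a_2=7, p_2 = 7*11 + 1 = 78, q_2 = 7*10 + 1 = 71.
  i=3: a_3=10, p_3 = 10*78 + 11 = 791, q_3 = 10*71 + 10 = 720.
  i=4: a_4=1, p_4 = 1*791 + 78 = 869, q_4 = 1*720 + 71 = 791.
  i=5: a_5=6, p_5 = 6*869 + 791 = 6005, q_5 = 6*791 + 720 = 5466.
  i=6: a_6=7, p_6 = 7*6005 + 869 = 42904, q_6 = 7*5466 + 791 = 39053.
  i=7: a_7=9, p_7 = 9*42904 + 6005 = 392141, q_7 = 9*39053 + 5466 = 356943.

1/1, 11/10, 78/71, 791/720, 869/791, 6005/5466, 42904/39053, 392141/356943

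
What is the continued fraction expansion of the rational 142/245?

Run the Euclidean algorithm on 142 and 245; the successive quotients are the partial quotients a_0, a_1, ... (each step inverts the fractional part left over by the previous one):
  142 = 0*245 + 142, so a_0 = 0.
  245 = 1*142 + 103, so a_1 = 1.
  142 = 1*103 + 39, so a_2 = 1.
  103 = 2*39 + 25, so a_3 = 2.
  39 = 1*25 + 14, so a_4 = 1.
  25 = 1*14 + 11, so a_5 = 1.
  14 = 1*11 + 3, so a_6 = 1.
  11 = 3*3 + 2, so a_7 = 3.
  3 = 1*2 + 1, so a_8 = 1.
  2 = 2*1 + 0, so a_9 = 2.
The remainder reaches 0 after 10 divisions, so the expansion has 10 partial quotients, read off in order.

[0; 1, 1, 2, 1, 1, 1, 3, 1, 2]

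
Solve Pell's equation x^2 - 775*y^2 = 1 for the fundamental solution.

(x, y) = (4620799, 165984)

First expand sqrt(775) as a continued fraction. With x_i = (sqrt(775) + m_i)/d_i and (m_0, d_0) = (0, 1): a_0 = floor(sqrt(775)) = 27, since 27^2 = 729 <= 775 < 784 = 28^2.
Iterate m_{i+1} = d_i*a_i - m_i, d_{i+1} = (775 - m_{i+1}^2)/d_i, a_{i+1} = floor((a_0 + m_{i+1})/d_{i+1}):
  m_1 = 1*27 - 0 = 27, d_1 = (775 - 27^2)/1 = 46/1 = 46, a_1 = floor((27 + 27)/46) = 1.
  m_2 = 46*1 - 27 = 19, d_2 = (775 - 19^2)/46 = 414/46 = 9, a_2 = floor((27 + 19)/9) = 5.
  m_3 = 9*5 - 19 = 26, d_3 = (775 - 26^2)/9 = 99/9 = 11, a_3 = floor((27 + 26)/11) = 4.
  m_4 = 11*4 - 26 = 18, d_4 = (775 - 18^2)/11 = 451/11 = 41, a_4 = floor((27 + 18)/41) = 1.
  m_5 = 41*1 - 18 = 23, d_5 = (775 - 23^2)/41 = 246/41 = 6, a_5 = floor((27 + 23)/6) = 8.
  m_6 = 6*8 - 23 = 25, d_6 = (775 - 25^2)/6 = 150/6 = 25, a_6 = floor((27 + 25)/25) = 2.
  m_7 = 25*2 - 25 = 25, d_7 = (775 - 25^2)/25 = 150/25 = 6, a_7 = floor((27 + 25)/6) = 8.
  m_8 = 6*8 - 25 = 23, d_8 = (775 - 23^2)/6 = 246/6 = 41, a_8 = floor((27 + 23)/41) = 1.
  m_9 = 41*1 - 23 = 18, d_9 = (775 - 18^2)/41 = 451/41 = 11, a_9 = floor((27 + 18)/11) = 4.
  m_10 = 11*4 - 18 = 26, d_10 = (775 - 26^2)/11 = 99/11 = 9, a_10 = floor((27 + 26)/9) = 5.
  m_11 = 9*5 - 26 = 19, d_11 = (775 - 19^2)/9 = 414/9 = 46, a_11 = floor((27 + 19)/46) = 1.
  m_12 = 46*1 - 19 = 27, d_12 = (775 - 27^2)/46 = 46/46 = 1, a_12 = floor((27 + 27)/1) = 54.
  m_13 = 1*54 - 27 = 27, d_13 = (775 - 27^2)/1 = 46/1 = 46: (m_13, d_13) = (m_1, d_1) = (27, 46), so from here the quotients repeat a_1, ..., a_12; the period length is 12.
So sqrt(775) = [27; (1, 5, 4, 1, 8, 2, 8, 1, 4, 5, 1, 54)] with period length k = 12.
k is even, so the fundamental solution of x^2 - 775y^2 = 1 is (p_{k-1}, q_{k-1}) = (p_11, q_11); compute convergents through index 11.
Convergents (p_i = a_i*p_{i-1} + p_{i-2}, q_i = a_i*q_{i-1} + q_{i-2} with p_{-2}=0, p_{-1}=1, q_{-2}=1, q_{-1}=0):
  i=0: a_0=27, p_0 = 27*1 + 0 = 27, q_0 = 27*0 + 1 = 1.
  i=1: a_1=1, p_1 = 1*27 + 1 = 28, q_1 = 1*1 + 0 = 1.
  i=2: a_2=5, p_2 = 5*28 + 27 = 167, q_2 = 5*1 + 1 = 6.
  i=3: a_3=4, p_3 = 4*167 + 28 = 696, q_3 = 4*6 + 1 = 25.
  i=4: a_4=1, p_4 = 1*696 + 167 = 863, q_4 = 1*25 + 6 = 31.
  i=5: a_5=8, p_5 = 8*863 + 696 = 7600, q_5 = 8*31 + 25 = 273.
  i=6: a_6=2, p_6 = 2*7600 + 863 = 16063, q_6 = 2*273 + 31 = 577.
  i=7: a_7=8, p_7 = 8*16063 + 7600 = 136104, q_7 = 8*577 + 273 = 4889.
  i=8: a_8=1, p_8 = 1*136104 + 16063 = 152167, q_8 = 1*4889 + 577 = 5466.
  i=9: a_9=4, p_9 = 4*152167 + 136104 = 744772, q_9 = 4*5466 + 4889 = 26753.
  i=10: a_10=5, p_10 = 5*744772 + 152167 = 3876027, q_10 = 5*26753 + 5466 = 139231.
  i=11: a_11=1, p_11 = 1*3876027 + 744772 = 4620799, q_11 = 1*139231 + 26753 = 165984.
Check: 4620799^2 - 775*165984^2 = 21351783398401 - 21351783398400 = 1, so (x, y) = (4620799, 165984) solves the equation, and by the theorem it is the least positive solution.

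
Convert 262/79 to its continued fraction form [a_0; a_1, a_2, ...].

[3; 3, 6, 4]

Run the Euclidean algorithm on 262 and 79; the successive quotients are the partial quotients a_0, a_1, ... (each step inverts the fractional part left over by the previous one):
  262 = 3*79 + 25, so a_0 = 3.
  79 = 3*25 + 4, so a_1 = 3.
  25 = 6*4 + 1, so a_2 = 6.
  4 = 4*1 + 0, so a_3 = 4.
The remainder reaches 0 after 4 divisions, so the expansion has 4 partial quotients, read off in order.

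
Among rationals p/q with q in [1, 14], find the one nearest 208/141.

19/13

Expand x = 208/141 as a continued fraction with the Euclidean algorithm:
  208 = 1*141 + 67, so a_0 = 1.
  141 = 2*67 + 7, so a_1 = 2.
  67 = 9*7 + 4, so a_2 = 9.
  7 = 1*4 + 3, so a_3 = 1.
  4 = 1*3 + 1, so a_4 = 1.
  3 = 3*1 + 0, so a_5 = 3.
so x = [1; 2, 9, 1, 1, 3].
Convergents (p_i = a_i*p_{i-1} + p_{i-2}, q_i = a_i*q_{i-1} + q_{i-2} with p_{-2}=0, p_{-1}=1, q_{-2}=1, q_{-1}=0), until the denominator exceeds 14:
  i=0: a_0=1, p_0 = 1*1 + 0 = 1, q_0 = 1*0 + 1 = 1.
  i=1: a_1=2, p_1 = 2*1 + 1 = 3, q_1 = 2*1 + 0 = 2.
  i=2: a_2=9, p_2 = 9*3 + 1 = 28, q_2 = 9*2 + 1 = 19.
q_2 = 19 > 14, so the last convergent with denominator <= 14 is p_1/q_1 = 3/2.
The closest fraction with denominator <= 14 is either p_1/q_1 or the intermediate fraction (k*p_1 + p_0)/(k*q_1 + q_0) with the largest k >= 1 whose denominator stays <= 14; these approach x as k grows, and every other convergent or intermediate fraction in range is farther away.
Largest k: floor((14 - q_0)/q_1) = floor((14 - 1)/2) = 6.
That gives (6*3 + 1)/(6*2 + 1) = 19/13.
Compare the errors: |x - 3/2| = |208*2 - 3*141|/(141*2) = 7/282, and |x - 19/13| = |208*13 - 19*141|/(141*13) = 25/1833.
Cross-multiplying, 25*282 = 7050 < 12831 = 7*1833, so 25/1833 is smaller: the intermediate fraction 19/13 is closer to x than 3/2.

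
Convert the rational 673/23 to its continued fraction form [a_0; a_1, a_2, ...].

[29; 3, 1, 5]

Run the Euclidean algorithm on 673 and 23; the successive quotients are the partial quotients a_0, a_1, ... (each step inverts the fractional part left over by the previous one):
  673 = 29*23 + 6, so a_0 = 29.
  23 = 3*6 + 5, so a_1 = 3.
  6 = 1*5 + 1, so a_2 = 1.
  5 = 5*1 + 0, so a_3 = 5.
The remainder reaches 0 after 4 divisions, so the expansion has 4 partial quotients, read off in order.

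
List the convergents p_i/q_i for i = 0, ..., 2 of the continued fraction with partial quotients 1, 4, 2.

Using the convergent recurrence p_i = a_i*p_{i-1} + p_{i-2}, q_i = a_i*q_{i-1} + q_{i-2} with p_{-2}=0, p_{-1}=1, q_{-2}=1, q_{-1}=0:
  i=0: a_0=1, p_0 = 1*1 + 0 = 1, q_0 = 1*0 + 1 = 1.
  i=1: a_1=4, p_1 = 4*1 + 1 = 5, q_1 = 4*1 + 0 = 4.
  i=2: a_2=2, p_2 = 2*5 + 1 = 11, q_2 = 2*4 + 1 = 9.

1/1, 5/4, 11/9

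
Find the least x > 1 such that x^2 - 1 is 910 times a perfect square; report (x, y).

(x, y) = (181, 6)

First expand sqrt(910) as a continued fraction. With x_i = (sqrt(910) + m_i)/d_i and (m_0, d_0) = (0, 1): a_0 = floor(sqrt(910)) = 30, since 30^2 = 900 <= 910 < 961 = 31^2.
Iterate m_{i+1} = d_i*a_i - m_i, d_{i+1} = (910 - m_{i+1}^2)/d_i, a_{i+1} = floor((a_0 + m_{i+1})/d_{i+1}):
  m_1 = 1*30 - 0 = 30, d_1 = (910 - 30^2)/1 = 10/1 = 10, a_1 = floor((30 + 30)/10) = 6.
  m_2 = 10*6 - 30 = 30, d_2 = (910 - 30^2)/10 = 10/10 = 1, a_2 = floor((30 + 30)/1) = 60.
  m_3 = 1*60 - 30 = 30, d_3 = (910 - 30^2)/1 = 10/1 = 10: (m_3, d_3) = (m_1, d_1) = (30, 10), so from here the quotients repeat a_1, a_2; the period length is 2.
So sqrt(910) = [30; (6, 60)] with period length k = 2.
k is even, so the fundamental solution of x^2 - 910y^2 = 1 is (p_{k-1}, q_{k-1}) = (p_1, q_1); compute convergents through index 1.
Convergents (p_i = a_i*p_{i-1} + p_{i-2}, q_i = a_i*q_{i-1} + q_{i-2} with p_{-2}=0, p_{-1}=1, q_{-2}=1, q_{-1}=0):
  i=0: a_0=30, p_0 = 30*1 + 0 = 30, q_0 = 30*0 + 1 = 1.
  i=1: a_1=6, p_1 = 6*30 + 1 = 181, q_1 = 6*1 + 0 = 6.
Check: 181^2 - 910*6^2 = 32761 - 32760 = 1, so (x, y) = (181, 6) solves the equation, and by the theorem it is the least positive solution.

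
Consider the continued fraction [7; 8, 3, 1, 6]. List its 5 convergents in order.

7/1, 57/8, 178/25, 235/33, 1588/223

Using the convergent recurrence p_i = a_i*p_{i-1} + p_{i-2}, q_i = a_i*q_{i-1} + q_{i-2} with p_{-2}=0, p_{-1}=1, q_{-2}=1, q_{-1}=0:
  i=0: a_0=7, p_0 = 7*1 + 0 = 7, q_0 = 7*0 + 1 = 1.
  i=1: a_1=8, p_1 = 8*7 + 1 = 57, q_1 = 8*1 + 0 = 8.
  i=2: a_2=3, p_2 = 3*57 + 7 = 178, q_2 = 3*8 + 1 = 25.
  i=3: a_3=1, p_3 = 1*178 + 57 = 235, q_3 = 1*25 + 8 = 33.
  i=4: a_4=6, p_4 = 6*235 + 178 = 1588, q_4 = 6*33 + 25 = 223.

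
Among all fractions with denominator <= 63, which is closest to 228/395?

15/26

Expand x = 228/395 as a continued fraction with the Euclidean algorithm:
  228 = 0*395 + 228, so a_0 = 0.
  395 = 1*228 + 167, so a_1 = 1.
  228 = 1*167 + 61, so a_2 = 1.
  167 = 2*61 + 45, so a_3 = 2.
  61 = 1*45 + 16, so a_4 = 1.
  45 = 2*16 + 13, so a_5 = 2.
  16 = 1*13 + 3, so a_6 = 1.
  13 = 4*3 + 1, so a_7 = 4.
  3 = 3*1 + 0, so a_8 = 3.
so x = [0; 1, 1, 2, 1, 2, 1, 4, 3].
Convergents (p_i = a_i*p_{i-1} + p_{i-2}, q_i = a_i*q_{i-1} + q_{i-2} with p_{-2}=0, p_{-1}=1, q_{-2}=1, q_{-1}=0), until the denominator exceeds 63:
  i=0: a_0=0, p_0 = 0*1 + 0 = 0, q_0 = 0*0 + 1 = 1.
  i=1: a_1=1, p_1 = 1*0 + 1 = 1, q_1 = 1*1 + 0 = 1.
  i=2: a_2=1, p_2 = 1*1 + 0 = 1, q_2 = 1*1 + 1 = 2.
  i=3: a_3=2, p_3 = 2*1 + 1 = 3, q_3 = 2*2 + 1 = 5.
  i=4: a_4=1, p_4 = 1*3 + 1 = 4, q_4 = 1*5 + 2 = 7.
  i=5: a_5=2, p_5 = 2*4 + 3 = 11, q_5 = 2*7 + 5 = 19.
  i=6: a_6=1, p_6 = 1*11 + 4 = 15, q_6 = 1*19 + 7 = 26.
  i=7: a_7=4, p_7 = 4*15 + 11 = 71, q_7 = 4*26 + 19 = 123.
q_7 = 123 > 63, so the last convergent with denominator <= 63 is p_6/q_6 = 15/26.
The closest fraction with denominator <= 63 is either p_6/q_6 or the intermediate fraction (k*p_6 + p_5)/(k*q_6 + q_5) with the largest k >= 1 whose denominator stays <= 63; these approach x as k grows, and every other convergent or intermediate fraction in range is farther away.
Largest k: floor((63 - q_5)/q_6) = floor((63 - 19)/26) = 1.
That gives (1*15 + 11)/(1*26 + 19) = 26/45.
Compare the errors: |x - 15/26| = |228*26 - 15*395|/(395*26) = 3/10270, and |x - 26/45| = |228*45 - 26*395|/(395*45) = 10/17775.
Cross-multiplying, 3*17775 = 53325 < 102700 = 10*10270, so 3/10270 is smaller: the convergent 15/26 is closer to x than 26/45.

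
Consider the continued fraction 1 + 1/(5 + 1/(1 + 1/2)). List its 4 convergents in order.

Using the convergent recurrence p_i = a_i*p_{i-1} + p_{i-2}, q_i = a_i*q_{i-1} + q_{i-2} with p_{-2}=0, p_{-1}=1, q_{-2}=1, q_{-1}=0:
  i=0: a_0=1, p_0 = 1*1 + 0 = 1, q_0 = 1*0 + 1 = 1.
  i=1: a_1=5, p_1 = 5*1 + 1 = 6, q_1 = 5*1 + 0 = 5.
  i=2: a_2=1, p_2 = 1*6 + 1 = 7, q_2 = 1*5 + 1 = 6.
  i=3: a_3=2, p_3 = 2*7 + 6 = 20, q_3 = 2*6 + 5 = 17.

1/1, 6/5, 7/6, 20/17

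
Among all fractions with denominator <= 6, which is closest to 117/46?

5/2

Expand x = 117/46 as a continued fraction with the Euclidean algorithm:
  117 = 2*46 + 25, so a_0 = 2.
  46 = 1*25 + 21, so a_1 = 1.
  25 = 1*21 + 4, so a_2 = 1.
  21 = 5*4 + 1, so a_3 = 5.
  4 = 4*1 + 0, so a_4 = 4.
so x = [2; 1, 1, 5, 4].
Convergents (p_i = a_i*p_{i-1} + p_{i-2}, q_i = a_i*q_{i-1} + q_{i-2} with p_{-2}=0, p_{-1}=1, q_{-2}=1, q_{-1}=0), until the denominator exceeds 6:
  i=0: a_0=2, p_0 = 2*1 + 0 = 2, q_0 = 2*0 + 1 = 1.
  i=1: a_1=1, p_1 = 1*2 + 1 = 3, q_1 = 1*1 + 0 = 1.
  i=2: a_2=1, p_2 = 1*3 + 2 = 5, q_2 = 1*1 + 1 = 2.
  i=3: a_3=5, p_3 = 5*5 + 3 = 28, q_3 = 5*2 + 1 = 11.
q_3 = 11 > 6, so the last convergent with denominator <= 6 is p_2/q_2 = 5/2.
The closest fraction with denominator <= 6 is either p_2/q_2 or the intermediate fraction (k*p_2 + p_1)/(k*q_2 + q_1) with the largest k >= 1 whose denominator stays <= 6; these approach x as k grows, and every other convergent or intermediate fraction in range is farther away.
Largest k: floor((6 - q_1)/q_2) = floor((6 - 1)/2) = 2.
That gives (2*5 + 3)/(2*2 + 1) = 13/5.
Compare the errors: |x - 5/2| = |117*2 - 5*46|/(46*2) = 4/92, and |x - 13/5| = |117*5 - 13*46|/(46*5) = 13/230.
Cross-multiplying, 4*230 = 920 < 1196 = 13*92, so 4/92 is smaller: the convergent 5/2 is closer to x than 13/5.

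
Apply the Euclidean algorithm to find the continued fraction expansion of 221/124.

Run the Euclidean algorithm on 221 and 124; the successive quotients are the partial quotients a_0, a_1, ... (each step inverts the fractional part left over by the previous one):
  221 = 1*124 + 97, so a_0 = 1.
  124 = 1*97 + 27, so a_1 = 1.
  97 = 3*27 + 16, so a_2 = 3.
  27 = 1*16 + 11, so a_3 = 1.
  16 = 1*11 + 5, so a_4 = 1.
  11 = 2*5 + 1, so a_5 = 2.
  5 = 5*1 + 0, so a_6 = 5.
The remainder reaches 0 after 7 divisions, so the expansion has 7 partial quotients, read off in order.

[1; 1, 3, 1, 1, 2, 5]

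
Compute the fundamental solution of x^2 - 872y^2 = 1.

First expand sqrt(872) as a continued fraction. With x_i = (sqrt(872) + m_i)/d_i and (m_0, d_0) = (0, 1): a_0 = floor(sqrt(872)) = 29, since 29^2 = 841 <= 872 < 900 = 30^2.
Iterate m_{i+1} = d_i*a_i - m_i, d_{i+1} = (872 - m_{i+1}^2)/d_i, a_{i+1} = floor((a_0 + m_{i+1})/d_{i+1}):
  m_1 = 1*29 - 0 = 29, d_1 = (872 - 29^2)/1 = 31/1 = 31, a_1 = floor((29 + 29)/31) = 1.
  m_2 = 31*1 - 29 = 2, d_2 = (872 - 2^2)/31 = 868/31 = 28, a_2 = floor((29 + 2)/28) = 1.
  m_3 = 28*1 - 2 = 26, d_3 = (872 - 26^2)/28 = 196/28 = 7, a_3 = floor((29 + 26)/7) = 7.
  m_4 = 7*7 - 26 = 23, d_4 = (872 - 23^2)/7 = 343/7 = 49, a_4 = floor((29 + 23)/49) = 1.
  m_5 = 49*1 - 23 = 26, d_5 = (872 - 26^2)/49 = 196/49 = 4, a_5 = floor((29 + 26)/4) = 13.
  m_6 = 4*13 - 26 = 26, d_6 = (872 - 26^2)/4 = 196/4 = 49, a_6 = floor((29 + 26)/49) = 1.
  m_7 = 49*1 - 26 = 23, d_7 = (872 - 23^2)/49 = 343/49 = 7, a_7 = floor((29 + 23)/7) = 7.
  m_8 = 7*7 - 23 = 26, d_8 = (872 - 26^2)/7 = 196/7 = 28, a_8 = floor((29 + 26)/28) = 1.
  m_9 = 28*1 - 26 = 2, d_9 = (872 - 2^2)/28 = 868/28 = 31, a_9 = floor((29 + 2)/31) = 1.
  m_10 = 31*1 - 2 = 29, d_10 = (872 - 29^2)/31 = 31/31 = 1, a_10 = floor((29 + 29)/1) = 58.
  m_11 = 1*58 - 29 = 29, d_11 = (872 - 29^2)/1 = 31/1 = 31: (m_11, d_11) = (m_1, d_1) = (29, 31), so from here the quotients repeat a_1, ..., a_10; the period length is 10.
So sqrt(872) = [29; (1, 1, 7, 1, 13, 1, 7, 1, 1, 58)] with period length k = 10.
k is even, so the fundamental solution of x^2 - 872y^2 = 1 is (p_{k-1}, q_{k-1}) = (p_9, q_9); compute convergents through index 9.
Convergents (p_i = a_i*p_{i-1} + p_{i-2}, q_i = a_i*q_{i-1} + q_{i-2} with p_{-2}=0, p_{-1}=1, q_{-2}=1, q_{-1}=0):
  i=0: a_0=29, p_0 = 29*1 + 0 = 29, q_0 = 29*0 + 1 = 1.
  i=1: a_1=1, p_1 = 1*29 + 1 = 30, q_1 = 1*1 + 0 = 1.
  i=2: a_2=1, p_2 = 1*30 + 29 = 59, q_2 = 1*1 + 1 = 2.
  i=3: a_3=7, p_3 = 7*59 + 30 = 443, q_3 = 7*2 + 1 = 15.
  i=4: a_4=1, p_4 = 1*443 + 59 = 502, q_4 = 1*15 + 2 = 17.
  i=5: a_5=13, p_5 = 13*502 + 443 = 6969, q_5 = 13*17 + 15 = 236.
  i=6: a_6=1, p_6 = 1*6969 + 502 = 7471, q_6 = 1*236 + 17 = 253.
  i=7: a_7=7, p_7 = 7*7471 + 6969 = 59266, q_7 = 7*253 + 236 = 2007.
  i=8: a_8=1, p_8 = 1*59266 + 7471 = 66737, q_8 = 1*2007 + 253 = 2260.
  i=9: a_9=1, p_9 = 1*66737 + 59266 = 126003, q_9 = 1*2260 + 2007 = 4267.
Check: 126003^2 - 872*4267^2 = 15876756009 - 15876756008 = 1, so (x, y) = (126003, 4267) solves the equation, and by the theorem it is the least positive solution.

(x, y) = (126003, 4267)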